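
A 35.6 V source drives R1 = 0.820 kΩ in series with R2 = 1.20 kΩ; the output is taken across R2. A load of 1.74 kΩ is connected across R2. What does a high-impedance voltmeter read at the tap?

The load sits in parallel with R2: R2‖R_L = (1200 × 1740) / (1200 + 1740) = 710.2 Ω.
V_out = 35.6 × 710.2 / (820 + 710.2) = 35.6 × 710.2/1530 = 16.5 V.

V_out ≈ 16.5 V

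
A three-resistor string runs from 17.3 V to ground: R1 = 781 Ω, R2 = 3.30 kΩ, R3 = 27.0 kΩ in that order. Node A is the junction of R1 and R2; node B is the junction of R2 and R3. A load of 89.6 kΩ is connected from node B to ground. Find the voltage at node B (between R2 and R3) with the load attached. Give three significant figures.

V ≈ 14.5 V

At node B, R3 is in parallel with the load: R3‖R_L = 20750 Ω.
Below node A the resistance is R2 + (R3‖R_L) = 24050 Ω, so V_A = 17.3 × 24050/24830 = 16.76 V.
Then V_B = V_A × (R3‖R_L)/(R2 + R3‖R_L) = 16.76 × 20750/24050 = 14.5 V.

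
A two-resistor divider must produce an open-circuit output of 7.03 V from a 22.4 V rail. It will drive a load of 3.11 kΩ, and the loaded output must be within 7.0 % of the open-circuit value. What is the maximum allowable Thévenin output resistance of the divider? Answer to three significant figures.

Loading drop = R_th/(R_th + R_L) ≤ 0.0700, so R_th ≤ R_L · ε/(1−ε) = 3.11 kΩ × 0.0700/0.9300 = 234 Ω.

R_th ≤ 234 Ω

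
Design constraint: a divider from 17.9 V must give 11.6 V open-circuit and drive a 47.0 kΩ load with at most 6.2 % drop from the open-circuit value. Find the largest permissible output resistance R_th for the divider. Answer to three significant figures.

Loading drop = R_th/(R_th + R_L) ≤ 0.0620, so R_th ≤ R_L · ε/(1−ε) = 47.0 kΩ × 0.0620/0.9380 = 3.11 kΩ.
(Any R1, R2 with R2/(R1+R2) = 0.648 and R1‖R2 ≤ 3.11 kΩ will meet the spec.)

R_th ≤ 3.11 kΩ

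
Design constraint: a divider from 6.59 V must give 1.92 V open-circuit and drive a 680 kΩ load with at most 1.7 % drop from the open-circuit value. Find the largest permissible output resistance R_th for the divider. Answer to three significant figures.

R_th ≤ 11.8 kΩ

Loading drop = R_th/(R_th + R_L) ≤ 0.0170, so R_th ≤ R_L · ε/(1−ε) = 680 kΩ × 0.0170/0.9830 = 11.8 kΩ.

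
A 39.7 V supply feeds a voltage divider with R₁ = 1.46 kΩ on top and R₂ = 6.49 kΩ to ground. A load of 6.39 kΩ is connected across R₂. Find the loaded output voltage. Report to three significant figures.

The load sits in parallel with R₂: R₂‖R_L = (6.49 × 6.39) / (6.49 + 6.39) = 3.220 kΩ.
V_out = 39.7 × 3.220 / (1.46 + 3.220) = 39.7 × 3.220/4.680 = 27.3 V.
(Unloaded it would have been 32.4 V.)

V_out ≈ 27.3 V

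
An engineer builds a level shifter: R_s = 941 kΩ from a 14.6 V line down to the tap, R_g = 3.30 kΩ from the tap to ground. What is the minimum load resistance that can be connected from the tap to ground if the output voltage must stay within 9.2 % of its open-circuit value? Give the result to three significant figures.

R_L(min) ≈ 32.5 kΩ

Output resistance R_th = R_s‖R_g = (941 × 3.30)/944.3 = 3.288 kΩ.
The fractional drop is R_th/(R_th + R_L); requiring this ≤ 0.0920 gives R_L ≥ R_th(1/0.0920 − 1) = 3.288 × 9.870 = 32.5 kΩ.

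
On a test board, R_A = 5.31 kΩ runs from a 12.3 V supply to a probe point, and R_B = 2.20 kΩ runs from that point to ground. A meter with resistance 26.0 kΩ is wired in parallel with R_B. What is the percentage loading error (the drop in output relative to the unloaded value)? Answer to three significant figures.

5.65 %

The divider's output (Thévenin) resistance is R_A‖R_B = 1.556 kΩ.
Fractional drop under load = R_th/(R_th + R_L) = 1.556 / (1.556 + 26.0) = 0.05645.
So the output falls by 5.65 %.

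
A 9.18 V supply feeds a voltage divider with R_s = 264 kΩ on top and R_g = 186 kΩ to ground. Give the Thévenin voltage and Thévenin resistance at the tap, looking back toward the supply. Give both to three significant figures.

V_th = 3.79 V, R_th = 109 kΩ

V_th is the open-circuit tap voltage: 9.18 × 186/(264 + 186) = 3.79 V.
With the supply zeroed, R_s and R_g appear in parallel from the tap: R_th = R_s‖R_g = (264 × 186)/450.0 = 109 kΩ.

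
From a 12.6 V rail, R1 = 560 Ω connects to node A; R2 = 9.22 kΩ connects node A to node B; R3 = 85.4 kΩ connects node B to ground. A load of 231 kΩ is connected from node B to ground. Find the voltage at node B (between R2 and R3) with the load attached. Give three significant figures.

V ≈ 10.9 V

At node B, R3 is in parallel with the load: R3‖R_L = 62350 Ω.
Below node A the resistance is R2 + (R3‖R_L) = 71570 Ω, so V_A = 12.6 × 71570/72130 = 12.50 V.
Then V_B = V_A × (R3‖R_L)/(R2 + R3‖R_L) = 12.50 × 62350/71570 = 10.9 V.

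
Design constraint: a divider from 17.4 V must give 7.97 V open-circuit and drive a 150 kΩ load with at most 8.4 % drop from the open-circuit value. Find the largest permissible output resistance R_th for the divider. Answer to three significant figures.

Loading drop = R_th/(R_th + R_L) ≤ 0.0840, so R_th ≤ R_L · ε/(1−ε) = 150 kΩ × 0.0840/0.9160 = 13.8 kΩ.

R_th ≤ 13.8 kΩ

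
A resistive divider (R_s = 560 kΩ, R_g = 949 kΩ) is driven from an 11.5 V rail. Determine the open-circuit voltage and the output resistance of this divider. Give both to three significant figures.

V_th = 7.23 V, R_th = 352 kΩ

V_th is the open-circuit tap voltage: 11.5 × 949/(560 + 949) = 7.23 V.
With the supply zeroed, R_s and R_g appear in parallel from the tap: R_th = R_s‖R_g = (560 × 949)/1509 = 352 kΩ.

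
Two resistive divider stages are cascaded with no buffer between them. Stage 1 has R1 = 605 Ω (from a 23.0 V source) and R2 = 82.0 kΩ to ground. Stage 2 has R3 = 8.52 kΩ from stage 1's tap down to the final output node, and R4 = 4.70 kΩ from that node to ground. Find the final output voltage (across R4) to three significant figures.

Stage 2 presents R3+R4 = 13220 Ω as a load on stage 1's tap.
Stage 1's lower leg becomes R2‖(R3+R4) = 11380 Ω, so V_mid = 23.0 × 11380/11990 = 21.84 V.
Stage 2 is itself unloaded: V_out = V_mid × R4/(R3+R4) = 21.84 × 4700/13220 = 7.76 V.

V_out ≈ 7.76 V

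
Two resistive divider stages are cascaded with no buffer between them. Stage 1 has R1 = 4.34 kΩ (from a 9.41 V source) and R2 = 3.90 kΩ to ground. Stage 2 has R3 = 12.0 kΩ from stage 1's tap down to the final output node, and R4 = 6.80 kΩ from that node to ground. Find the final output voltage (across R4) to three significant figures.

V_out ≈ 1.45 V

Stage 2 presents R3+R4 = 18.80 kΩ as a load on stage 1's tap.
Stage 1's lower leg becomes R2‖(R3+R4) = 3.230 kΩ, so V_mid = 9.41 × 3.230/7.570 = 4.015 V.
Stage 2 is itself unloaded: V_out = V_mid × R4/(R3+R4) = 4.015 × 6.80/18.80 = 1.45 V.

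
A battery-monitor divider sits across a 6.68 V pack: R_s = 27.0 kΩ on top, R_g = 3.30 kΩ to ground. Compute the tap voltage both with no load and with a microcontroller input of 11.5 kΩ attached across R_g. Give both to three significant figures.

Open-circuit: V = 6.68 × 3.30/(27.0 + 3.30) = 0.728 V.
With the load, R_g becomes R_g‖R_L = 2.564 kΩ, so V = 6.68 × 2.564/29.56 = 0.579 V.

Unloaded: 0.728 V; loaded: 0.579 V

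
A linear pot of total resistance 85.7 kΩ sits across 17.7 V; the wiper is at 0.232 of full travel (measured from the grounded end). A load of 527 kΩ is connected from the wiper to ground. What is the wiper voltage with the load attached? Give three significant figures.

V ≈ 3.99 V

The wiper splits the pot into (1−α)R = 65.82 kΩ above and αR = 19.88 kΩ below.
Lower section ‖ load = 19.16 kΩ.
V_wiper = 17.7 × 19.16/(65.82 + 19.16) = 3.99 V.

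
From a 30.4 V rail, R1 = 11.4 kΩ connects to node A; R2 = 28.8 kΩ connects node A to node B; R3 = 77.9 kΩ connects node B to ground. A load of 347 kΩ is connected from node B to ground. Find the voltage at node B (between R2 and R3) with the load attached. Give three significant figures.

V ≈ 18.6 V

At node B, R3 is in parallel with the load: R3‖R_L = 63.62 kΩ.
Below node A the resistance is R2 + (R3‖R_L) = 92.42 kΩ, so V_A = 30.4 × 92.42/103.8 = 27.06 V.
Then V_B = V_A × (R3‖R_L)/(R2 + R3‖R_L) = 27.06 × 63.62/92.42 = 18.6 V.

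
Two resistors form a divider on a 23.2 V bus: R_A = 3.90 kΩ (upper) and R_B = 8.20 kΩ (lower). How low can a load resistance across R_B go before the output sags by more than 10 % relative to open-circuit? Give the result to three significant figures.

Output resistance R_th = R_A‖R_B = (3.90 × 8.20)/12.10 = 2.643 kΩ.
The fractional drop is R_th/(R_th + R_L); requiring this ≤ 0.100 gives R_L ≥ R_th(1/0.100 − 1) = 2.643 × 9.000 = 23.8 kΩ.

R_L(min) ≈ 23.8 kΩ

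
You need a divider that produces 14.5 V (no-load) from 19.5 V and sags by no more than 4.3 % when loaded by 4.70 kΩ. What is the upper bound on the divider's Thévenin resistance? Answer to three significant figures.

R_th ≤ 211 Ω

Loading drop = R_th/(R_th + R_L) ≤ 0.0430, so R_th ≤ R_L · ε/(1−ε) = 4.70 kΩ × 0.0430/0.9570 = 211 Ω.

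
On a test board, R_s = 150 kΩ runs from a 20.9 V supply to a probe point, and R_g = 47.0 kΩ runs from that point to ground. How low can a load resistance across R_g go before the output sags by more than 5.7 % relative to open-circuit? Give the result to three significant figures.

Output resistance R_th = R_s‖R_g = (150 × 47.0)/197.0 = 35.79 kΩ.
The fractional drop is R_th/(R_th + R_L); requiring this ≤ 0.0570 gives R_L ≥ R_th(1/0.0570 − 1) = 35.79 × 16.54 = 592 kΩ.

R_L(min) ≈ 592 kΩ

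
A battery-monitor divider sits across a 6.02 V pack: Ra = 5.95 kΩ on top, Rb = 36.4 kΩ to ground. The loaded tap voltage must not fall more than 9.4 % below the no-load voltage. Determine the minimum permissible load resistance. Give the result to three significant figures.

Output resistance R_th = Ra‖Rb = (5.95 × 36.4)/42.35 = 5.114 kΩ.
The fractional drop is R_th/(R_th + R_L); requiring this ≤ 0.0940 gives R_L ≥ R_th(1/0.0940 − 1) = 5.114 × 9.638 = 49.3 kΩ.

R_L(min) ≈ 49.3 kΩ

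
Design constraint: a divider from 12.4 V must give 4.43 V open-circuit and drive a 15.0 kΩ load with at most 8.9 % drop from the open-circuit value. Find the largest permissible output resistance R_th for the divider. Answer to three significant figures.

Loading drop = R_th/(R_th + R_L) ≤ 0.0890, so R_th ≤ R_L · ε/(1−ε) = 15.0 kΩ × 0.0890/0.9110 = 1.47 kΩ.
(Any R1, R2 with R2/(R1+R2) = 0.357 and R1‖R2 ≤ 1.47 kΩ will meet the spec.)

R_th ≤ 1.47 kΩ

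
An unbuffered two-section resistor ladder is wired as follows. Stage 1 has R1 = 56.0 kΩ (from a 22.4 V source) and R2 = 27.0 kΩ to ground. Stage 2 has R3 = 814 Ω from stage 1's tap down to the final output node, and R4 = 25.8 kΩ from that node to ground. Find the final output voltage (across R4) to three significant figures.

Stage 2 presents R3+R4 = 26610 Ω as a load on stage 1's tap.
Stage 1's lower leg becomes R2‖(R3+R4) = 13400 Ω, so V_mid = 22.4 × 13400/69400 = 4.326 V.
Stage 2 is itself unloaded: V_out = V_mid × R4/(R3+R4) = 4.326 × 25800/26610 = 4.19 V.

V_out ≈ 4.19 V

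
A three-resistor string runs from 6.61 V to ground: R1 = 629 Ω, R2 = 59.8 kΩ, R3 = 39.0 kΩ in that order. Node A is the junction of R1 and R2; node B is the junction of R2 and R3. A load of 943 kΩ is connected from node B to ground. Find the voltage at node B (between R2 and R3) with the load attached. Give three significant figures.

At node B, R3 is in parallel with the load: R3‖R_L = 37450 Ω.
Below node A the resistance is R2 + (R3‖R_L) = 97250 Ω, so V_A = 6.61 × 97250/97880 = 6.568 V.
Then V_B = V_A × (R3‖R_L)/(R2 + R3‖R_L) = 6.568 × 37450/97250 = 2.53 V.

V ≈ 2.53 V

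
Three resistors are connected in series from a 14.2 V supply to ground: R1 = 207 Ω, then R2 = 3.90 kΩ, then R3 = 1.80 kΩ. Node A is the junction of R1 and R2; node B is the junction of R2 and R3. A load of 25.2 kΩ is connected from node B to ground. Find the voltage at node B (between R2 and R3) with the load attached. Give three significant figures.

V ≈ 4.12 V

At node B, R3 is in parallel with the load: R3‖R_L = 1680 Ω.
Below node A the resistance is R2 + (R3‖R_L) = 5580 Ω, so V_A = 14.2 × 5580/5787 = 13.69 V.
Then V_B = V_A × (R3‖R_L)/(R2 + R3‖R_L) = 13.69 × 1680/5580 = 4.12 V.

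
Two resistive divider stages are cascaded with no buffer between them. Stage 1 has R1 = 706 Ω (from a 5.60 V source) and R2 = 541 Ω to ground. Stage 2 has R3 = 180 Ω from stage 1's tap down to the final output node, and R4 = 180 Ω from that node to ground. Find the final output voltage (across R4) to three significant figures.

Stage 2 presents R3+R4 = 360.0 Ω as a load on stage 1's tap.
Stage 1's lower leg becomes R2‖(R3+R4) = 216.2 Ω, so V_mid = 5.60 × 216.2/922.2 = 1.313 V.
Stage 2 is itself unloaded: V_out = V_mid × R4/(R3+R4) = 1.313 × 180/360.0 = 0.656 V.

V_out ≈ 0.656 V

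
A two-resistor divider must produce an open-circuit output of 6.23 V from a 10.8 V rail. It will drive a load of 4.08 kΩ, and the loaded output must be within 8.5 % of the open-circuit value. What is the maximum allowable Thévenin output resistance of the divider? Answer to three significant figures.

R_th ≤ 379 Ω

Loading drop = R_th/(R_th + R_L) ≤ 0.0850, so R_th ≤ R_L · ε/(1−ε) = 4.08 kΩ × 0.0850/0.9150 = 379 Ω.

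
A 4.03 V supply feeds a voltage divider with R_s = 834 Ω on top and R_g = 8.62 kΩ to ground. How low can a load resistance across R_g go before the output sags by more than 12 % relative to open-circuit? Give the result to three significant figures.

R_L(min) ≈ 5.58 kΩ

Output resistance R_th = R_s‖R_g = (834 × 8620)/9454 = 760.4 Ω.
The fractional drop is R_th/(R_th + R_L); requiring this ≤ 0.120 gives R_L ≥ R_th(1/0.120 − 1) = 760.4 × 7.333 = 5.58 kΩ.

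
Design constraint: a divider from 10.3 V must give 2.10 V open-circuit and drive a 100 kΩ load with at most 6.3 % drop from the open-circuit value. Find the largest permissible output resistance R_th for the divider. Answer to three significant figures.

R_th ≤ 6.72 kΩ

Loading drop = R_th/(R_th + R_L) ≤ 0.0630, so R_th ≤ R_L · ε/(1−ε) = 100 kΩ × 0.0630/0.9370 = 6.72 kΩ.
(Any R1, R2 with R2/(R1+R2) = 0.204 and R1‖R2 ≤ 6.72 kΩ will meet the spec.)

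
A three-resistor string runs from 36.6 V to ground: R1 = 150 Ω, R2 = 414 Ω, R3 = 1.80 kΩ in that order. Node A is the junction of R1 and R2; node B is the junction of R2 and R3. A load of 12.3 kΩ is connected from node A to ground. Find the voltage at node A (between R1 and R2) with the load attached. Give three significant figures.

Below node A the series string R2+R3 = 2214 Ω sits in parallel with the 12300 Ω load: 1876 Ω.
V_A = 36.6 × 1876/(150 + 1876) = 33.9 V.

V ≈ 33.9 V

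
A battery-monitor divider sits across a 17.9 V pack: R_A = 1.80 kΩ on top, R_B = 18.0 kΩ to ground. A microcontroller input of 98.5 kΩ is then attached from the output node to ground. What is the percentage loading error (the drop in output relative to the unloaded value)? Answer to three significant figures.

1.63 %

The divider's output (Thévenin) resistance is R_A‖R_B = 1.636 kΩ.
Fractional drop under load = R_th/(R_th + R_L) = 1.636 / (1.636 + 98.5) = 0.01634.
So the output falls by 1.63 %.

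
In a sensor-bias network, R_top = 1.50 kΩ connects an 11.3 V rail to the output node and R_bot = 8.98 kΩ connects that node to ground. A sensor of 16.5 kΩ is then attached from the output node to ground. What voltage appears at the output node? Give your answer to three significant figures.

V_out ≈ 8.98 V

The load sits in parallel with R_bot: R_bot‖R_L = (8.98 × 16.5) / (8.98 + 16.5) = 5.815 kΩ.
V_out = 11.3 × 5.815 / (1.50 + 5.815) = 11.3 × 5.815/7.315 = 8.98 V.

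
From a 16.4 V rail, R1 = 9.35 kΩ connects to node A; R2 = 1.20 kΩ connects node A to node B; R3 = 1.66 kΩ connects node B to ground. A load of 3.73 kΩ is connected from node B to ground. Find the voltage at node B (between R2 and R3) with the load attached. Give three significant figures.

At node B, R3 is in parallel with the load: R3‖R_L = 1.149 kΩ.
Below node A the resistance is R2 + (R3‖R_L) = 2.349 kΩ, so V_A = 16.4 × 2.349/11.70 = 3.293 V.
Then V_B = V_A × (R3‖R_L)/(R2 + R3‖R_L) = 3.293 × 1.149/2.349 = 1.61 V.

V ≈ 1.61 V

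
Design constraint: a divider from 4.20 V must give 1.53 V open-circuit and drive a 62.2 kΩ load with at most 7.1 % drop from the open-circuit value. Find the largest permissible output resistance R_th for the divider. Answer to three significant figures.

Loading drop = R_th/(R_th + R_L) ≤ 0.0710, so R_th ≤ R_L · ε/(1−ε) = 62.2 kΩ × 0.0710/0.9290 = 4.75 kΩ.

R_th ≤ 4.75 kΩ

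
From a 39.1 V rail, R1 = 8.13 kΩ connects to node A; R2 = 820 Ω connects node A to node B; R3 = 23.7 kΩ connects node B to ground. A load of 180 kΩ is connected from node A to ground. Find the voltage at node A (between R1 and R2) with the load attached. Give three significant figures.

Below node A the series string R2+R3 = 24520 Ω sits in parallel with the 180000 Ω load: 21580 Ω.
V_A = 39.1 × 21580/(8130 + 21580) = 28.4 V.

V ≈ 28.4 V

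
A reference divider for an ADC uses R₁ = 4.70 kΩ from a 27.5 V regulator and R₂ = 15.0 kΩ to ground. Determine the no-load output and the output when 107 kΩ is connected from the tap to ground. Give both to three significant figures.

Unloaded: 20.9 V; loaded: 20.3 V

Open-circuit: V = 27.5 × 15.0/(4.70 + 15.0) = 20.9 V.
With the load, R₂ becomes R₂‖R_L = 13.16 kΩ, so V = 27.5 × 13.16/17.86 = 20.3 V.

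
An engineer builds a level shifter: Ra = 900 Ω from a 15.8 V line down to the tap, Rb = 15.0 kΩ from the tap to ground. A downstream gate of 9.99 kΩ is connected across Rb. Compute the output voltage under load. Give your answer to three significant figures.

The load sits in parallel with Rb: Rb‖R_L = (15000 × 9990) / (15000 + 9990) = 5996 Ω.
V_out = 15.8 × 5996 / (900 + 5996) = 15.8 × 5996/6896 = 13.7 V.

V_out ≈ 13.7 V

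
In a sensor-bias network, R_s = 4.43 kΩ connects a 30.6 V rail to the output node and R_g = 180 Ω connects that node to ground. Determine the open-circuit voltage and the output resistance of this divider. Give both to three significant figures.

V_th is the open-circuit tap voltage: 30.6 × 180/(4430 + 180) = 1.19 V.
With the supply zeroed, R_s and R_g appear in parallel from the tap: R_th = R_s‖R_g = (4430 × 180)/4610 = 173 Ω.

V_th = 1.19 V, R_th = 173 Ω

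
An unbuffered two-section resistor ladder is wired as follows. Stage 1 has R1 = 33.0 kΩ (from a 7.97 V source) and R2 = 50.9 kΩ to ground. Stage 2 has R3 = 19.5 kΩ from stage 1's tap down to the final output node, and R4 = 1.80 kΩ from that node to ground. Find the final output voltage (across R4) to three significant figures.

V_out ≈ 0.211 V

Stage 2 presents R3+R4 = 21.30 kΩ as a load on stage 1's tap.
Stage 1's lower leg becomes R2‖(R3+R4) = 15.02 kΩ, so V_mid = 7.97 × 15.02/48.02 = 2.492 V.
Stage 2 is itself unloaded: V_out = V_mid × R4/(R3+R4) = 2.492 × 1.80/21.30 = 0.211 V.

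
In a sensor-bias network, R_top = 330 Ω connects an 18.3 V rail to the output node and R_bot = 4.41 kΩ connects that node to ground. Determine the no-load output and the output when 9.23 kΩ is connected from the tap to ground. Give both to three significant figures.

Unloaded: 17.0 V; loaded: 16.5 V

Open-circuit: V = 18.3 × 4410/(330 + 4410) = 17.0 V.
With the load, R_bot becomes R_bot‖R_L = 2984 Ω, so V = 18.3 × 2984/3314 = 16.5 V.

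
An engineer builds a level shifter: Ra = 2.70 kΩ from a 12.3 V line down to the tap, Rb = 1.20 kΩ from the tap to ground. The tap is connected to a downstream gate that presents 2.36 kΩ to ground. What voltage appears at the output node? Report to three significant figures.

V_out ≈ 2.80 V

The load sits in parallel with Rb: Rb‖R_L = (1.20 × 2.36) / (1.20 + 2.36) = 0.7955 kΩ.
V_out = 12.3 × 0.7955 / (2.70 + 0.7955) = 12.3 × 0.7955/3.496 = 2.80 V.
(Unloaded it would have been 3.78 V.)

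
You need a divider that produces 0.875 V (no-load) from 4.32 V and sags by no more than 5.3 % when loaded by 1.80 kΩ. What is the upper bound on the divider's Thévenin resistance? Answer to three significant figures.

R_th ≤ 101 Ω

Loading drop = R_th/(R_th + R_L) ≤ 0.0530, so R_th ≤ R_L · ε/(1−ε) = 1.80 kΩ × 0.0530/0.9470 = 101 Ω.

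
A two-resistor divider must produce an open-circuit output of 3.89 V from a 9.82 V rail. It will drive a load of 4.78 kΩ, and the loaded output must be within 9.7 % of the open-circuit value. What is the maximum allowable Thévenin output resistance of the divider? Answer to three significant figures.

Loading drop = R_th/(R_th + R_L) ≤ 0.0970, so R_th ≤ R_L · ε/(1−ε) = 4.78 kΩ × 0.0970/0.9030 = 513 Ω.

R_th ≤ 513 Ω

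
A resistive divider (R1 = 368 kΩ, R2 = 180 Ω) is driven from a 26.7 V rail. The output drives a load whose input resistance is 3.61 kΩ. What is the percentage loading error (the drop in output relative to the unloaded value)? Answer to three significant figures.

The divider's output (Thévenin) resistance is R1‖R2 = 179.9 Ω.
Fractional drop under load = R_th/(R_th + R_L) = 179.9 / (179.9 + 3610) = 0.04747.
So the output falls by 4.75 %.

4.75 %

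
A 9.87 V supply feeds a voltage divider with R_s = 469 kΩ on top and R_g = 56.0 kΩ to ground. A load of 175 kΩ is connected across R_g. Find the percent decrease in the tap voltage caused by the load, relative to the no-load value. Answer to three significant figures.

Unloaded V = 9.87 × 56.0/525.0 = 1.053 V.
Loaded: R_g‖R_L = 42.42 kΩ, giving V = 9.87 × 42.42/511.4 = 0.8187 V.
Drop = (1.053 − 0.8187) / 1.053 = 22.2 %.

22.2 %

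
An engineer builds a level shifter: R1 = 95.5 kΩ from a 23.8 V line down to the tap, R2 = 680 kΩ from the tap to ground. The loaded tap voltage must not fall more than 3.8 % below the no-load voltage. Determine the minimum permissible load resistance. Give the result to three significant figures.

Output resistance R_th = R1‖R2 = (95.5 × 680)/775.5 = 83.74 kΩ.
The fractional drop is R_th/(R_th + R_L); requiring this ≤ 0.0380 gives R_L ≥ R_th(1/0.0380 − 1) = 83.74 × 25.32 = 2.12 MΩ.

R_L(min) ≈ 2.12 MΩ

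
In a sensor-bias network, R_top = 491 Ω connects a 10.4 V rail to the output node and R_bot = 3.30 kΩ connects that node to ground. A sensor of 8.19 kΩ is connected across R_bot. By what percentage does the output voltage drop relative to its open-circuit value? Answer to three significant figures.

The divider's output (Thévenin) resistance is R_top‖R_bot = 427.4 Ω.
Fractional drop under load = R_th/(R_th + R_L) = 427.4 / (427.4 + 8190) = 0.04960.
So the output falls by 4.96 %.

4.96 %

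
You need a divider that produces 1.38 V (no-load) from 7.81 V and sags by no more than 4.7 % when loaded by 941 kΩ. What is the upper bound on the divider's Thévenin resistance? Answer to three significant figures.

R_th ≤ 46.4 kΩ

Loading drop = R_th/(R_th + R_L) ≤ 0.0470, so R_th ≤ R_L · ε/(1−ε) = 941 kΩ × 0.0470/0.9530 = 46.4 kΩ.
(Any R1, R2 with R2/(R1+R2) = 0.177 and R1‖R2 ≤ 46.4 kΩ will meet the spec.)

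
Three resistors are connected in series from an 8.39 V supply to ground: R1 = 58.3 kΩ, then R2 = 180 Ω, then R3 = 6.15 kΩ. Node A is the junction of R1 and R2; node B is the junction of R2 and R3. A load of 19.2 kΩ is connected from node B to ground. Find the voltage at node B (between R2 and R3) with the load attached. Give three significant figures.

At node B, R3 is in parallel with the load: R3‖R_L = 4658 Ω.
Below node A the resistance is R2 + (R3‖R_L) = 4838 Ω, so V_A = 8.39 × 4838/63140 = 0.6429 V.
Then V_B = V_A × (R3‖R_L)/(R2 + R3‖R_L) = 0.6429 × 4658/4838 = 0.619 V.

V ≈ 0.619 V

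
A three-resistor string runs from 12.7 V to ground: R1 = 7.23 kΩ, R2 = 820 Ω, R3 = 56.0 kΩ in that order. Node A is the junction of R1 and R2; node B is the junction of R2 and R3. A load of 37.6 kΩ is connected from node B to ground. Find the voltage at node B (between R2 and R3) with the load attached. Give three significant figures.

At node B, R3 is in parallel with the load: R3‖R_L = 22500 Ω.
Below node A the resistance is R2 + (R3‖R_L) = 23320 Ω, so V_A = 12.7 × 23320/30550 = 9.694 V.
Then V_B = V_A × (R3‖R_L)/(R2 + R3‖R_L) = 9.694 × 22500/23320 = 9.35 V.

V ≈ 9.35 V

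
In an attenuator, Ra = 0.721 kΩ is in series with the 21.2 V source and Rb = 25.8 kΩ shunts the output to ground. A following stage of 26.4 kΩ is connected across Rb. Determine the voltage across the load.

V_out ≈ 20.1 V

The load sits in parallel with Rb: Rb‖R_L = (25800 × 26400) / (25800 + 26400) = 13050 Ω.
V_out = 21.2 × 13050 / (721 + 13050) = 21.2 × 13050/13770 = 20.1 V.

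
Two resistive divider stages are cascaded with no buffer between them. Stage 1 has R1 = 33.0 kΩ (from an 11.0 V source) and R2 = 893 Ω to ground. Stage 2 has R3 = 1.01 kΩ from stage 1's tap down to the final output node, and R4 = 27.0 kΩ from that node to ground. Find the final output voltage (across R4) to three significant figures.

Stage 2 presents R3+R4 = 28010 Ω as a load on stage 1's tap.
Stage 1's lower leg becomes R2‖(R3+R4) = 865.4 Ω, so V_mid = 11.0 × 865.4/33870 = 0.2811 V.
Stage 2 is itself unloaded: V_out = V_mid × R4/(R3+R4) = 0.2811 × 27000/28010 = 0.271 V.

V_out ≈ 0.271 V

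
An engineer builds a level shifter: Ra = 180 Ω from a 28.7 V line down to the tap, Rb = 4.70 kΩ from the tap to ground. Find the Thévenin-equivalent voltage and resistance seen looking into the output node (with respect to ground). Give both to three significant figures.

V_th is the open-circuit tap voltage: 28.7 × 4700/(180 + 4700) = 27.6 V.
With the supply zeroed, Ra and Rb appear in parallel from the tap: R_th = Ra‖Rb = (180 × 4700)/4880 = 173 Ω.

V_th = 27.6 V, R_th = 173 Ω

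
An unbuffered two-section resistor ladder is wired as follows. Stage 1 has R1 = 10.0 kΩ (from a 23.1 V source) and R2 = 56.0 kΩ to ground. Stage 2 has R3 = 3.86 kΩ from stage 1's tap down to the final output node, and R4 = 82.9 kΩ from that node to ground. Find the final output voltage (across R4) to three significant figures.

Stage 2 presents R3+R4 = 86.76 kΩ as a load on stage 1's tap.
Stage 1's lower leg becomes R2‖(R3+R4) = 34.03 kΩ, so V_mid = 23.1 × 34.03/44.03 = 17.85 V.
Stage 2 is itself unloaded: V_out = V_mid × R4/(R3+R4) = 17.85 × 82.9/86.76 = 17.1 V.

V_out ≈ 17.1 V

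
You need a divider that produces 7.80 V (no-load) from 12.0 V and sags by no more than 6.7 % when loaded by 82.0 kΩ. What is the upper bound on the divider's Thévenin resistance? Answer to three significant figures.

R_th ≤ 5.89 kΩ

Loading drop = R_th/(R_th + R_L) ≤ 0.0670, so R_th ≤ R_L · ε/(1−ε) = 82.0 kΩ × 0.0670/0.9330 = 5.89 kΩ.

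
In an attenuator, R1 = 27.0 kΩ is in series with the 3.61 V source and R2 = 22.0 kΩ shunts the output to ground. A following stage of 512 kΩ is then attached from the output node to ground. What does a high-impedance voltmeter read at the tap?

V_out ≈ 1.58 V

The load sits in parallel with R2: R2‖R_L = (22.0 × 512) / (22.0 + 512) = 21.09 kΩ.
V_out = 3.61 × 21.09 / (27.0 + 21.09) = 3.61 × 21.09/48.09 = 1.58 V.
(Unloaded it would have been 1.62 V.)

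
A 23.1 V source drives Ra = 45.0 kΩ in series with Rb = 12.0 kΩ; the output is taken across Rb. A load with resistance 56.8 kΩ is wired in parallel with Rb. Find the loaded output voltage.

The load sits in parallel with Rb: Rb‖R_L = (12.0 × 56.8) / (12.0 + 56.8) = 9.907 kΩ.
V_out = 23.1 × 9.907 / (45.0 + 9.907) = 23.1 × 9.907/54.91 = 4.17 V.

V_out ≈ 4.17 V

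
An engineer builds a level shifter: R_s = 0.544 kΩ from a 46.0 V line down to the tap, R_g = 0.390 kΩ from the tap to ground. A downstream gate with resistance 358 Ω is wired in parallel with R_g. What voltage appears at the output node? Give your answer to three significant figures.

The load sits in parallel with R_g: R_g‖R_L = (390 × 358) / (390 + 358) = 186.7 Ω.
V_out = 46.0 × 186.7 / (544 + 186.7) = 46.0 × 186.7/730.7 = 11.8 V.

V_out ≈ 11.8 V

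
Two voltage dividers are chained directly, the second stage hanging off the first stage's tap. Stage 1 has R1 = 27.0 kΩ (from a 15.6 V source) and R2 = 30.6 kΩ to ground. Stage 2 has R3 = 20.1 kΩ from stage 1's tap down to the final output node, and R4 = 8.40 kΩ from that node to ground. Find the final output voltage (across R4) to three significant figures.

V_out ≈ 1.62 V

Stage 2 presents R3+R4 = 28.50 kΩ as a load on stage 1's tap.
Stage 1's lower leg becomes R2‖(R3+R4) = 14.76 kΩ, so V_mid = 15.6 × 14.76/41.76 = 5.513 V.
Stage 2 is itself unloaded: V_out = V_mid × R4/(R3+R4) = 5.513 × 8.40/28.50 = 1.62 V.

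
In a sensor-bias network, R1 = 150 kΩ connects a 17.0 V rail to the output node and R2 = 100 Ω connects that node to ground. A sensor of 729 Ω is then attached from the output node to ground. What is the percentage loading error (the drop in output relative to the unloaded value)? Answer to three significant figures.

12.1 %

The divider's output (Thévenin) resistance is R1‖R2 = 99.93 Ω.
Fractional drop under load = R_th/(R_th + R_L) = 99.93 / (99.93 + 729) = 0.1206.
So the output falls by 12.1 %.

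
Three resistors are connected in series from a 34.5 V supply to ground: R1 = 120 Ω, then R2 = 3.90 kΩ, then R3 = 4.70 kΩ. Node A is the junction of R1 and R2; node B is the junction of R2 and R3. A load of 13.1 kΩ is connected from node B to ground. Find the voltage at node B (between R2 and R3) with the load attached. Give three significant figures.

V ≈ 16.0 V

At node B, R3 is in parallel with the load: R3‖R_L = 3459 Ω.
Below node A the resistance is R2 + (R3‖R_L) = 7359 Ω, so V_A = 34.5 × 7359/7479 = 33.95 V.
Then V_B = V_A × (R3‖R_L)/(R2 + R3‖R_L) = 33.95 × 3459/7359 = 16.0 V.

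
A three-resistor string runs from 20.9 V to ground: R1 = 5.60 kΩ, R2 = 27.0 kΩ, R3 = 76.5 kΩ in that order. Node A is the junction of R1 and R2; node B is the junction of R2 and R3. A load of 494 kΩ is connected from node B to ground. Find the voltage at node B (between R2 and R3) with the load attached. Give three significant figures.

V ≈ 14.0 V

At node B, R3 is in parallel with the load: R3‖R_L = 66.24 kΩ.
Below node A the resistance is R2 + (R3‖R_L) = 93.24 kΩ, so V_A = 20.9 × 93.24/98.84 = 19.72 V.
Then V_B = V_A × (R3‖R_L)/(R2 + R3‖R_L) = 19.72 × 66.24/93.24 = 14.0 V.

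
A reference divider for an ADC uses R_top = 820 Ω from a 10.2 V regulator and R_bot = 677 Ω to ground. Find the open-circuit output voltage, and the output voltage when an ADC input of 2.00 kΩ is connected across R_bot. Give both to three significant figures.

Unloaded: 4.61 V; loaded: 3.89 V

Open-circuit: V = 10.2 × 677/(820 + 677) = 4.61 V.
With the load, R_bot becomes R_bot‖R_L = 505.8 Ω, so V = 10.2 × 505.8/1326 = 3.89 V.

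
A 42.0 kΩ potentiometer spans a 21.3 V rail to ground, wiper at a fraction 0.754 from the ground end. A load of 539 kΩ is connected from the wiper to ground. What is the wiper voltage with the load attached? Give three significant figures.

V ≈ 15.8 V

The wiper splits the pot into (1−α)R = 10.33 kΩ above and αR = 31.67 kΩ below.
Lower section ‖ load = 29.91 kΩ.
V_wiper = 21.3 × 29.91/(10.33 + 29.91) = 15.8 V.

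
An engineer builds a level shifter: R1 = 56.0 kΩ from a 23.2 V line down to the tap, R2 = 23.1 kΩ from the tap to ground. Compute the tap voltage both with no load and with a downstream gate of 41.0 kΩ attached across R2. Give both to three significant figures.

Open-circuit: V = 23.2 × 23.1/(56.0 + 23.1) = 6.78 V.
With the load, R2 becomes R2‖R_L = 14.78 kΩ, so V = 23.2 × 14.78/70.78 = 4.84 V.

Unloaded: 6.78 V; loaded: 4.84 V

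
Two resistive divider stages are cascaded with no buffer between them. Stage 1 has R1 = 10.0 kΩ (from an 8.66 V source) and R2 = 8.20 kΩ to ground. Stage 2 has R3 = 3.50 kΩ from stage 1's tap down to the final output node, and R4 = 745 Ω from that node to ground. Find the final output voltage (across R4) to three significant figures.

V_out ≈ 0.332 V

Stage 2 presents R3+R4 = 4245 Ω as a load on stage 1's tap.
Stage 1's lower leg becomes R2‖(R3+R4) = 2797 Ω, so V_mid = 8.66 × 2797/12800 = 1.893 V.
Stage 2 is itself unloaded: V_out = V_mid × R4/(R3+R4) = 1.893 × 745/4245 = 0.332 V.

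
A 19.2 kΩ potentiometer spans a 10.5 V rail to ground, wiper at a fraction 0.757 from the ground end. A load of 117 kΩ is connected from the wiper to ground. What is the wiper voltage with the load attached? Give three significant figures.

V ≈ 7.72 V

The wiper splits the pot into (1−α)R = 4.666 kΩ above and αR = 14.53 kΩ below.
Lower section ‖ load = 12.93 kΩ.
V_wiper = 10.5 × 12.93/(4.666 + 12.93) = 7.72 V.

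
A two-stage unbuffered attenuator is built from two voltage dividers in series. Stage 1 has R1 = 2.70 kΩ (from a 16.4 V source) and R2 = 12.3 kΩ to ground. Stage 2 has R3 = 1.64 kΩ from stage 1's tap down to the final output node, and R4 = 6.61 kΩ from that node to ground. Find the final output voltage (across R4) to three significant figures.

Stage 2 presents R3+R4 = 8.250 kΩ as a load on stage 1's tap.
Stage 1's lower leg becomes R2‖(R3+R4) = 4.938 kΩ, so V_mid = 16.4 × 4.938/7.638 = 10.60 V.
Stage 2 is itself unloaded: V_out = V_mid × R4/(R3+R4) = 10.60 × 6.61/8.250 = 8.49 V.

V_out ≈ 8.49 V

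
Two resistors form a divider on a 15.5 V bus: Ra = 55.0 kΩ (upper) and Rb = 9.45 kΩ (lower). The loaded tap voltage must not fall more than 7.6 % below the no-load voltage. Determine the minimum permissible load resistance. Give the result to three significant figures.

Output resistance R_th = Ra‖Rb = (55.0 × 9.45)/64.45 = 8.064 kΩ.
The fractional drop is R_th/(R_th + R_L); requiring this ≤ 0.0760 gives R_L ≥ R_th(1/0.0760 − 1) = 8.064 × 12.16 = 98.0 kΩ.

R_L(min) ≈ 98.0 kΩ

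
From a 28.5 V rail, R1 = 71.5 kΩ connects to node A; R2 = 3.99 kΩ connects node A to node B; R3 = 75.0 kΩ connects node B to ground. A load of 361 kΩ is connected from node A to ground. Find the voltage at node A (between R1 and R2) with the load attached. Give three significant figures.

Below node A the series string R2+R3 = 78.99 kΩ sits in parallel with the 361 kΩ load: 64.81 kΩ.
V_A = 28.5 × 64.81/(71.5 + 64.81) = 13.6 V.

V ≈ 13.6 V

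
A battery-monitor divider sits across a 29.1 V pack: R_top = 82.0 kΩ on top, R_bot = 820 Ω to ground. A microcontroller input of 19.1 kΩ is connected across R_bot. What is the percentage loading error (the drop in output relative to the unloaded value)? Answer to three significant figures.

The divider's output (Thévenin) resistance is R_top‖R_bot = 811.9 Ω.
Fractional drop under load = R_th/(R_th + R_L) = 811.9 / (811.9 + 19100) = 0.04077.
So the output falls by 4.08 %.

4.08 %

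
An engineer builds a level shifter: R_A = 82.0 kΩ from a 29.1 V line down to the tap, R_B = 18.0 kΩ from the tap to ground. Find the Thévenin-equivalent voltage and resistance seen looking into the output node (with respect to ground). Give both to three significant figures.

V_th is the open-circuit tap voltage: 29.1 × 18.0/(82.0 + 18.0) = 5.24 V.
With the supply zeroed, R_A and R_B appear in parallel from the tap: R_th = R_A‖R_B = (82.0 × 18.0)/100.0 = 14.8 kΩ.

V_th = 5.24 V, R_th = 14.8 kΩ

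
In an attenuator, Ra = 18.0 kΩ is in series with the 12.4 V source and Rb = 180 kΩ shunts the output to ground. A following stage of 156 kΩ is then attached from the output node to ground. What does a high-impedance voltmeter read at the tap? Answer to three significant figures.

The load sits in parallel with Rb: Rb‖R_L = (180 × 156) / (180 + 156) = 83.57 kΩ.
V_out = 12.4 × 83.57 / (18.0 + 83.57) = 12.4 × 83.57/101.6 = 10.2 V.

V_out ≈ 10.2 V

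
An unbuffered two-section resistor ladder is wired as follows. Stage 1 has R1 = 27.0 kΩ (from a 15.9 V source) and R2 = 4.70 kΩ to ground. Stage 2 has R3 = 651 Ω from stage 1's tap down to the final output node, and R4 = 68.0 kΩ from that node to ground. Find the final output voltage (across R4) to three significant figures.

V_out ≈ 2.21 V

Stage 2 presents R3+R4 = 68650 Ω as a load on stage 1's tap.
Stage 1's lower leg becomes R2‖(R3+R4) = 4399 Ω, so V_mid = 15.9 × 4399/31400 = 2.228 V.
Stage 2 is itself unloaded: V_out = V_mid × R4/(R3+R4) = 2.228 × 68000/68650 = 2.21 V.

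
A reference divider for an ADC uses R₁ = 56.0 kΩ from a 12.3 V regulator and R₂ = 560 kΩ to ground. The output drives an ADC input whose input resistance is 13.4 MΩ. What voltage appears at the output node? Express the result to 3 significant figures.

V_out ≈ 11.1 V

The load sits in parallel with R₂: R₂‖R_L = (560 × 13400) / (560 + 13400) = 537.5 kΩ.
V_out = 12.3 × 537.5 / (56.0 + 537.5) = 12.3 × 537.5/593.5 = 11.1 V.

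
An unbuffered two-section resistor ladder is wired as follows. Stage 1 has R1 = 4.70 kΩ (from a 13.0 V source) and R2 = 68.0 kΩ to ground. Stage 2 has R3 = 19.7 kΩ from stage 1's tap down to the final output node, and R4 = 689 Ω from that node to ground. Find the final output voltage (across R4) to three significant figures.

V_out ≈ 0.338 V

Stage 2 presents R3+R4 = 20390 Ω as a load on stage 1's tap.
Stage 1's lower leg becomes R2‖(R3+R4) = 15690 Ω, so V_mid = 13.0 × 15690/20390 = 10.00 V.
Stage 2 is itself unloaded: V_out = V_mid × R4/(R3+R4) = 10.00 × 689/20390 = 0.338 V.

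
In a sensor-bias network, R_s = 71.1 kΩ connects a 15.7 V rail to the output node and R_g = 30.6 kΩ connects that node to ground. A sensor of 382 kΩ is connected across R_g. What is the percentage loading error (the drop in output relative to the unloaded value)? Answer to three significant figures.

The divider's output (Thévenin) resistance is R_s‖R_g = 21.39 kΩ.
Fractional drop under load = R_th/(R_th + R_L) = 21.39 / (21.39 + 382) = 0.05303.
So the output falls by 5.30 %.

5.30 %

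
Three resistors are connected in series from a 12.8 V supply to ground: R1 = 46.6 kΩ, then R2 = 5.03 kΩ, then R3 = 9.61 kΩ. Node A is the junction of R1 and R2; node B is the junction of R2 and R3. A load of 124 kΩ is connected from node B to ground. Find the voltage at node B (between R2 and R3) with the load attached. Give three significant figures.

V ≈ 1.89 V

At node B, R3 is in parallel with the load: R3‖R_L = 8.919 kΩ.
Below node A the resistance is R2 + (R3‖R_L) = 13.95 kΩ, so V_A = 12.8 × 13.95/60.55 = 2.949 V.
Then V_B = V_A × (R3‖R_L)/(R2 + R3‖R_L) = 2.949 × 8.919/13.95 = 1.89 V.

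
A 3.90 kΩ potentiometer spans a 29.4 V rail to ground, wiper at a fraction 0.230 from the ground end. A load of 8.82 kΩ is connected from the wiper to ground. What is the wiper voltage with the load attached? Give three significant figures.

The wiper splits the pot into (1−α)R = 3003 Ω above and αR = 897.0 Ω below.
Lower section ‖ load = 814.2 Ω.
V_wiper = 29.4 × 814.2/(3003 + 814.2) = 6.27 V.

V ≈ 6.27 V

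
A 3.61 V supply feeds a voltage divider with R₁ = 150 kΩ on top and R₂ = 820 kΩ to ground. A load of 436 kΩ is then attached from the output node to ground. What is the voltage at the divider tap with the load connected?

V_out ≈ 2.36 V

The load sits in parallel with R₂: R₂‖R_L = (820 × 436) / (820 + 436) = 284.6 kΩ.
V_out = 3.61 × 284.6 / (150 + 284.6) = 3.61 × 284.6/434.6 = 2.36 V.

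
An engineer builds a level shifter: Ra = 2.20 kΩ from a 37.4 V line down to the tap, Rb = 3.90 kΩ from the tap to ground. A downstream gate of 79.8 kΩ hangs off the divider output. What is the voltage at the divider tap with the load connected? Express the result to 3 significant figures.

V_out ≈ 23.5 V

The load sits in parallel with Rb: Rb‖R_L = (3.90 × 79.8) / (3.90 + 79.8) = 3.718 kΩ.
V_out = 37.4 × 3.718 / (2.20 + 3.718) = 37.4 × 3.718/5.918 = 23.5 V.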